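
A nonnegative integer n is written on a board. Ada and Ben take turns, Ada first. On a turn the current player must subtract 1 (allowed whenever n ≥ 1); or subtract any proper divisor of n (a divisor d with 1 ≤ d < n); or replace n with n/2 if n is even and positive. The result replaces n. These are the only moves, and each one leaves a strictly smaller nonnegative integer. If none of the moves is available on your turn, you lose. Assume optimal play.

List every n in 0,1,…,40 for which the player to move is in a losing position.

0, 2, 5, 7, 9, 11, 13, 15, 17, 19, 21, 23, 25, 27, 29, 31, 33, 35, 37, 39

Classify positions by backward induction: terminal positions (no move available) are L. From any other position, the mover wins iff some move reaches an L.
n=0: no move → L
n=1: →0(L), so W
n=2: →1(W) only, which is W, so L
n=3: →2(L), so W
n=4: →2(L), so W
n=5: →4(W) only, which is W, so L
n=6: →5(L), so W
n=7: →6(W) only, which is W, so L
n=8: →7(L), so W
n=9: →6(W), 8(W) — all W, so L
n=10: →5(L), so W
n=11: →10(W) only, which is W, so L
n=12: →9(L), so W
n=13: →12(W) only, which is W, so L
n=14: →7(L), so W
n=15: →10(W), 12(W), 14(W) — all W, so L
n=16: →15(L), so W
n=17: →16(W) only, which is W, so L
n=18: →9(L), so W
n=19: →18(W) only, which is W, so L
n=20: →15(L), so W
n=21: →14(W), 18(W), 20(W) — all W, so L
n=22: →11(L), so W
n=23: →22(W) only, which is W, so L
n=24: →21(L), so W
n=25: →20(W), 24(W) — all W, so L
n=26: →13(L), so W
n=27: →18(W), 24(W), 26(W) — all W, so L
n=28: →21(L), so W
n=29: →28(W) only, which is W, so L
n=30: →15(L), so W
n=31: →30(W) only, which is W, so L
n=32: →31(L), so W
n=33: →22(W), 30(W), 32(W) — all W, so L
n=34: →17(L), so W
n=35: →28(W), 30(W), 34(W) — all W, so L
n=36: →27(L), so W
n=37: →36(W) only, which is W, so L
n=38: →19(L), so W
n=39: →26(W), 36(W), 38(W) — all W, so L
n=40: →35(L), so W
Reading off the rows marked L gives the requested list; there are 20 such values of n.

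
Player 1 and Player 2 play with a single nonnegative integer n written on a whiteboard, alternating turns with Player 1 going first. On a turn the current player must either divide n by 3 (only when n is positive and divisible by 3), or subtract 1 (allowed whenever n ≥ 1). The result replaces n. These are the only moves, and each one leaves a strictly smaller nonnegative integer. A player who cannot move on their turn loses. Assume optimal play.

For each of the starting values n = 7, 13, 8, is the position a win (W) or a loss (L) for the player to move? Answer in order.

Work bottom-up. With no move the player to move loses. Otherwise the position is W if at least one move leads to an L position for the opponent, and L if every move leads to a W.
n=0: no move → L
n=1: reaches L-position 0 → W
n=2: only reaches 1(W), which is W → L
n=3: reaches L-position 2 → W
n=4: only reaches 3(W), which is W → L
n=5: reaches L-position 4 → W
n=6: reaches L-position 2 → W
n=7: only reaches 6(W), which is W → L
n=8: reaches L-position 7 → W
n=9: only reaches 3(W), 8(W), all W → L
n=10: reaches L-position 9 → W
n=11: only reaches 10(W), which is W → L
n=12: reaches L-position 4 → W
n=13: only reaches 12(W), which is W → L

7: L, 13: L, 8: W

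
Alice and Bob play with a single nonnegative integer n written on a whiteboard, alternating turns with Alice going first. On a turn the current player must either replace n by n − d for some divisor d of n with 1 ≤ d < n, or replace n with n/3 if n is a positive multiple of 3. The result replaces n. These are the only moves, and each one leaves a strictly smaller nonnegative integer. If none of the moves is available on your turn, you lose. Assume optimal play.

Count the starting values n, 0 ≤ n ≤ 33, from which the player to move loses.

14

Positions with no move are L. A position that does have a move is losing for the player to move precisely when every available move leads to a winning position for the opponent. Fill in the labels:
n=0: no move → L
n=1: no move → L
n=2: W (go to 1, an L position)
n=3: W (go to 1, an L position)
n=4: L (options 2(W), 3(W) are all W)
n=5: W (go to 4, an L position)
n=6: W (go to 4, an L position)
n=7: L (sole option 6(W) is W)
n=8: W (go to 4, an L position)
n=9: L (options 3(W), 6(W), 8(W) are all W)
n=10: W (go to 9, an L position)
n=11: L (sole option 10(W) is W)
n=12: W (go to 4, an L position)
n=13: L (sole option 12(W) is W)
n=14: W (go to 7, an L position)
n=15: L (options 5(W), 10(W), 12(W), 14(W) are all W)
n=16: W (go to 15, an L position)
n=17: L (sole option 16(W) is W)
n=18: W (go to 9, an L position)
n=19: L (sole option 18(W) is W)
n=20: W (go to 15, an L position)
n=21: W (go to 7, an L position)
n=22: W (go to 11, an L position)
n=23: L (sole option 22(W) is W)
n=24: W (go to 23, an L position)
n=25: L (options 20(W), 24(W) are all W)
n=26: W (go to 13, an L position)
n=27: W (go to 9, an L position)
n=28: L (options 14(W), 21(W), 24(W), 26(W), 27(W) are all W)
n=29: W (go to 28, an L position)
n=30: W (go to 15, an L position)
n=31: L (sole option 30(W) is W)
n=32: W (go to 28, an L position)
n=33: W (go to 11, an L position)
L entries with 0 ≤ n ≤ 33: n = 0, 1, 4, 7, 9, 11, 13, 15, 17, 19, 23, 25, 28, 31; that makes 14.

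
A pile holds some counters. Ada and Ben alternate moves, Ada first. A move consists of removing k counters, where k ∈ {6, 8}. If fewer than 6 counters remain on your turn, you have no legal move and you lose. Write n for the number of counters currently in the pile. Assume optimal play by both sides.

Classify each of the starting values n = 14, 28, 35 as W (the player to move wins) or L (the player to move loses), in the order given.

14: L, 28: L, 35: W

Classify positions by backward induction: terminal positions (no move available) are L. From any other position, the mover wins iff some move reaches an L.
n=0: no move → L
n=1: no move → L
n=2: no move → L
n=3: no move → L
n=4: no move → L
n=5: no move → L
n=6: →0(L), so W
n=7: →1(L), so W
n=8: →2(L), so W
n=9: →3(L), so W
n=10: →4(L), so W
n=11: →5(L), so W
n=12: →4(L), so W
n=13: →5(L), so W
n=14: →8(W), 6(W) — all W, so L
n=15: →9(W), 7(W) — all W, so L
n=16: →10(W), 8(W) — all W, so L
n=17: →11(W), 9(W) — all W, so L
n=18: →12(W), 10(W) — all W, so L
n=19: →13(W), 11(W) — all W, so L
n=20: →14(L), so W
n=21: →15(L), so W
n=22: →16(L), so W
n=23: →17(L), so W
n=24: →18(L), so W
n=25: →19(L), so W
n=26: →18(L), so W
n=27: →19(L), so W
n=28: →22(W), 20(W) — all W, so L
n=29: →23(W), 21(W) — all W, so L
n=30: →24(W), 22(W) — all W, so L
n=31: →25(W), 23(W) — all W, so L
n=32: →26(W), 24(W) — all W, so L
n=33: →27(W), 25(W) — all W, so L
n=34: →28(L), so W
n=35: →29(L), so W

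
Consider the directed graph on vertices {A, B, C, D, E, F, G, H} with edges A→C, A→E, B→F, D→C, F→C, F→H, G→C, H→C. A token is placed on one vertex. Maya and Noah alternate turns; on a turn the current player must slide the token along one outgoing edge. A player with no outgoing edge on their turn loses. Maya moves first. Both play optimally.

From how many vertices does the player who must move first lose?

3

Label each position W (a win for the player to move) or L (a loss). A position with no legal move is L; any other position is W exactly when some move reaches an L, and L when every move reaches a W.
Every edge goes from a vertex to one that appears earlier in the order C, E, H, F, D, B, G, A, so processing vertices in that order labels each vertex after all of its successors.
C: no outgoing edge → L
E: no outgoing edge → L
H: reaches L-position C → W
F: reaches L-position C → W
D: reaches L-position C → W
B: only reaches F(W), which is W → L
G: reaches L-position C → W
A: reaches L-position E → W
The L vertices are B, C, E; that is 3 in all.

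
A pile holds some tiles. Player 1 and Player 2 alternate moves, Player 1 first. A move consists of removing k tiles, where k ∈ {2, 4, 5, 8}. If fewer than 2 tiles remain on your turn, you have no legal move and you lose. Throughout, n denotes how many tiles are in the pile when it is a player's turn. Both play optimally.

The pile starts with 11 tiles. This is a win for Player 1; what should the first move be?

Remove 4, leaving 7.

Label each position W (a win for the player to move) or L (a loss). A position with no legal move is L; any other position is W exactly when some move reaches an L, and L when every move reaches a W.
n=0: no move → L
n=1: no move → L
n=2: reaches L-position 0 → W
n=3: reaches L-position 1 → W
n=4: reaches L-position 0 → W
n=5: reaches L-position 1 → W
n=6: reaches L-position 1 → W
n=7: only reaches 5(W), 3(W), 2(W), all W → L
n=8: reaches L-position 0 → W
n=9: reaches L-position 7 → W
n=10: only reaches 8(W), 6(W), 5(W), 2(W), all W → L
n=11: reaches L-position 7 → W
From 11, the L positions reachable in one move are: 7.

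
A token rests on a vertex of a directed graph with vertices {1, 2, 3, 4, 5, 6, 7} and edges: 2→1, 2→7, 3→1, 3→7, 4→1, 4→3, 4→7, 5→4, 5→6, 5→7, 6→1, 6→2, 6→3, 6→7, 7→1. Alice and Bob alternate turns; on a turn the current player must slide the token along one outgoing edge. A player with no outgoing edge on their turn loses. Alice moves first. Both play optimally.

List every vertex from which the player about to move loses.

Positions with no move are L. A position that does have a move is losing for the player to move precisely when every available move leads to a winning position for the opponent. Fill in the labels:
Every edge goes from a vertex to one that appears earlier in the order 1, 7, 3, 4, 2, 6, 5, so processing vertices in that order labels each vertex after all of its successors.
1: no outgoing edge → L
7: reaches L-position 1 → W
3: reaches L-position 1 → W
4: reaches L-position 1 → W
2: reaches L-position 1 → W
6: reaches L-position 1 → W
5: only reaches 6(W), 4(W), 7(W), all W → L
The losing starting vertices are exactly the entries labelled L in this table (2 of them).

1, 5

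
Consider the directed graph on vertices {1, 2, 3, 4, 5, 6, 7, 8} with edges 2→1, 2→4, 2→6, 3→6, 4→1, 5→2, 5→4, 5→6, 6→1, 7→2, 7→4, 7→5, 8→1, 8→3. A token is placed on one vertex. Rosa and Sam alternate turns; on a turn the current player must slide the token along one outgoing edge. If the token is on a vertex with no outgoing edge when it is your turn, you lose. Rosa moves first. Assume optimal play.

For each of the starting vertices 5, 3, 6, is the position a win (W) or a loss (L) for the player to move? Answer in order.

5: L, 3: L, 6: W

Compute win/loss labels from the base case upward. A position with no move is L. Any other position is W if it can reach an L in one move, else L.
Every edge goes from a vertex to one that appears earlier in the order 1, 4, 6, 3, 2, 5, 8, 7, so processing vertices in that order labels each vertex after all of its successors.
1: no outgoing edge → L
4: →1(L), so W
6: →1(L), so W
3: →6(W) only, which is W, so L
2: →1(L), so W
5: →2(W), 6(W), 4(W) — all W, so L
8: →3(L), so W
7: →5(L), so W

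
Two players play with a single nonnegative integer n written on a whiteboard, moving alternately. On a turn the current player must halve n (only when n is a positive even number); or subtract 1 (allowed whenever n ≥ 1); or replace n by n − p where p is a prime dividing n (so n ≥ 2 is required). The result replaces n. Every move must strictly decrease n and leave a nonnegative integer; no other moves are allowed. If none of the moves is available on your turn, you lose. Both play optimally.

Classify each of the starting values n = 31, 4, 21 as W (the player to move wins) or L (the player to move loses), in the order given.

31: W, 4: L, 21: W

Compute win/loss labels from the base case upward. A position with no move is L. Any other position is W if it can reach an L in one move, else L.
n=0: no move → L
n=1: →0(L), so W
n=2: →0(L), so W
n=3: →0(L), so W
n=4: →2(W), 3(W) — all W, so L
n=5: →0(L), so W
n=6: →4(L), so W
n=7: →0(L), so W
n=8: →4(L), so W
n=9: →6(W), 8(W) — all W, so L
n=10: →9(L), so W
n=11: →0(L), so W
n=12: →9(L), so W
n=13: →0(L), so W
n=14: →7(W), 12(W), 13(W) — all W, so L
n=15: →14(L), so W
n=16: →14(L), so W
n=17: →0(L), so W
n=18: →9(L), so W
n=19: →0(L), so W
n=20: →10(W), 15(W), 18(W), 19(W) — all W, so L
n=21: →14(L), so W
n=22: →20(L), so W
n=23: →0(L), so W
n=24: →12(W), 21(W), 22(W), 23(W) — all W, so L
n=25: →20(L), so W
n=26: →24(L), so W
n=27: →24(L), so W
n=28: →14(L), so W
n=29: →0(L), so W
n=30: →15(W), 25(W), 27(W), 28(W), 29(W) — all W, so L
n=31: →0(L), so W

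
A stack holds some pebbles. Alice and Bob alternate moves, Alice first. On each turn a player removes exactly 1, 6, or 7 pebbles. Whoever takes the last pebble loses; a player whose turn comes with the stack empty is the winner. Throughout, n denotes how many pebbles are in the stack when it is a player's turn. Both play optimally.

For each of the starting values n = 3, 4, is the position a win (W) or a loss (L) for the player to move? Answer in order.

3: L, 4: W

Build the W/L table. Terminal = W. A non-terminal position is W if it has a move to some L; otherwise it is L.
n=0: no move; the opponent has just taken the last pebble and therefore loses → W
n=1: only reaches 0(W), which is W → L
n=2: reaches L-position 1 → W
n=3: only reaches 2(W), which is W → L
n=4: reaches L-position 3 → W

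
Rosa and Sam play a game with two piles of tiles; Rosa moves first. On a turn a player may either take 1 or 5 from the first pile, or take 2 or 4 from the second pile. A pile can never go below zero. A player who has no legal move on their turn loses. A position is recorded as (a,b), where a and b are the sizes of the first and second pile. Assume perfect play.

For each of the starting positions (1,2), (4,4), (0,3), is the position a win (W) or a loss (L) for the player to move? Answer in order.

Work bottom-up. With no move the player to move loses. Otherwise the position is W if at least one move leads to an L position for the opponent, and L if every move leads to a W.
No move ever increases a pile, so every position that can arise here has a ≤ 4 and b ≤ 4; it is enough to label the cells with 0 ≤ a ≤ 4 and 0 ≤ b ≤ 4.
Every move lowers a or b (never raises either), so fill the grid row by row in increasing a, and left to right within a row: each cell's successors are then already labelled.
      b=0  b=1  b=2  b=3  b=4
a=0:    L    L    W    W    W
a=1:    W    W    L    L    W
a=2:    L    L    W    W    W
a=3:    W    W    L    L    W
a=4:    L    L    W    W    W
Cells with no legal move (terminal, hence L): (0,0), (0,1).
The remaining L cells, each justified by listing all of its moves:
(1,2): →(0,2)(W), (1,0)(W) — all W, so L
(1,3): →(0,3)(W), (1,1)(W) — all W, so L
(2,0): →(1,0)(W) only, which is W, so L
(2,1): →(1,1)(W) only, which is W, so L
(3,2): →(2,2)(W), (3,0)(W) — all W, so L
(3,3): →(2,3)(W), (3,1)(W) — all W, so L
(4,0): →(3,0)(W) only, which is W, so L
(4,1): →(3,1)(W) only, which is W, so L
Every other cell has at least one move into one of the L cells above, so it is W.
(1,2): one of the L cells justified above, so L
(4,4): the move to (4,0) reaches an L cell, so W
(0,3): the move to (0,1) reaches an L cell, so W

(1,2): L, (4,4): W, (0,3): W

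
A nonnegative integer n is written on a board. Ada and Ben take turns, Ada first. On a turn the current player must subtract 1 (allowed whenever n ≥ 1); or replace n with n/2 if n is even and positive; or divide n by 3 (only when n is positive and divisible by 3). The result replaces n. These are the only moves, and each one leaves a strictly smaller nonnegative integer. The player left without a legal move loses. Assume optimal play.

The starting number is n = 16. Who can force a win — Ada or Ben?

Ben wins.

Positions with no move are L. A position that does have a move is losing for the player to move precisely when every available move leads to a winning position for the opponent. Fill in the labels:
n=0: no move → L
n=1: reaches L-position 0 → W
n=2: only reaches 1(W), which is W → L
n=3: reaches L-position 2 → W
n=4: reaches L-position 2 → W
n=5: only reaches 4(W), which is W → L
n=6: reaches L-position 2 → W
n=7: only reaches 6(W), which is W → L
n=8: reaches L-position 7 → W
n=9: only reaches 3(W), 8(W), all W → L
n=10: reaches L-position 5 → W
n=11: only reaches 10(W), which is W → L
n=12: reaches L-position 11 → W
n=13: only reaches 12(W), which is W → L
n=14: reaches L-position 7 → W
n=15: reaches L-position 5 → W
n=16: only reaches 8(W), 15(W), all W → L
The starting position 16 is L: whatever Ada does, the opponent receives a W position.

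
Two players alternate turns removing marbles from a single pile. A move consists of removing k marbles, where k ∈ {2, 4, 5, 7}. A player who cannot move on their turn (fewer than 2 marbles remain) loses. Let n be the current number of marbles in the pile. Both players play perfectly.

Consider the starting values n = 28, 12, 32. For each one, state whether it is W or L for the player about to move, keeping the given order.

Positions with no move are L. A position that does have a move is losing for the player to move precisely when every available move leads to a winning position for the opponent. Fill in the labels:
n=0: no move → L
n=1: no move → L
n=2: W (go to 0, an L position)
n=3: W (go to 1, an L position)
n=4: W (go to 0, an L position)
n=5: W (go to 1, an L position)
n=6: W (go to 1, an L position)
n=7: W (go to 0, an L position)
n=8: W (go to 1, an L position)
n=9: L (options 7(W), 5(W), 4(W), 2(W) are all W)
n=10: L (options 8(W), 6(W), 5(W), 3(W) are all W)
n=11: W (go to 9, an L position)
n=12: W (go to 10, an L position)
n=13: W (go to 9, an L position)
n=14: W (go to 10, an L position)
n=15: W (go to 10, an L position)
n=16: W (go to 9, an L position)
n=17: W (go to 10, an L position)
n=18: L (options 16(W), 14(W), 13(W), 11(W) are all W)
n=19: L (options 17(W), 15(W), 14(W), 12(W) are all W)
n=20: W (go to 18, an L position)
n=21: W (go to 19, an L position)
n=22: W (go to 18, an L position)
n=23: W (go to 19, an L position)
n=24: W (go to 19, an L position)
n=25: W (go to 18, an L position)
n=26: W (go to 19, an L position)
n=27: L (options 25(W), 23(W), 22(W), 20(W) are all W)
n=28: L (options 26(W), 24(W), 23(W), 21(W) are all W)
n=29: W (go to 27, an L position)
n=30: W (go to 28, an L position)
n=31: W (go to 27, an L position)
n=32: W (go to 28, an L position)

28: L, 12: W, 32: W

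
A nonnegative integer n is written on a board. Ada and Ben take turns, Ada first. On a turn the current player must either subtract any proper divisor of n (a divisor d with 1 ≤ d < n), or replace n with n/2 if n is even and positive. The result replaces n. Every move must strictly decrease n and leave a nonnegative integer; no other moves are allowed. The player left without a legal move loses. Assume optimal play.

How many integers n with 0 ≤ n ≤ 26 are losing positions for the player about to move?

14

Compute win/loss labels from the base case upward. A position with no move is L. Any other position is W if it can reach an L in one move, else L.
n=0: no move → L
n=1: no move → L
n=2: W (go to 1, an L position)
n=3: L (sole option 2(W) is W)
n=4: W (go to 3, an L position)
n=5: L (sole option 4(W) is W)
n=6: W (go to 3, an L position)
n=7: L (sole option 6(W) is W)
n=8: W (go to 7, an L position)
n=9: L (options 6(W), 8(W) are all W)
n=10: W (go to 5, an L position)
n=11: L (sole option 10(W) is W)
n=12: W (go to 9, an L position)
n=13: L (sole option 12(W) is W)
n=14: W (go to 7, an L position)
n=15: L (options 10(W), 12(W), 14(W) are all W)
n=16: W (go to 15, an L position)
n=17: L (sole option 16(W) is W)
n=18: W (go to 9, an L position)
n=19: L (sole option 18(W) is W)
n=20: W (go to 15, an L position)
n=21: L (options 14(W), 18(W), 20(W) are all W)
n=22: W (go to 11, an L position)
n=23: L (sole option 22(W) is W)
n=24: W (go to 21, an L position)
n=25: L (options 20(W), 24(W) are all W)
n=26: W (go to 13, an L position)
L entries with 0 ≤ n ≤ 26: n = 0, 1, 3, 5, 7, 9, 11, 13, 15, 17, 19, 21, 23, 25; that makes 14.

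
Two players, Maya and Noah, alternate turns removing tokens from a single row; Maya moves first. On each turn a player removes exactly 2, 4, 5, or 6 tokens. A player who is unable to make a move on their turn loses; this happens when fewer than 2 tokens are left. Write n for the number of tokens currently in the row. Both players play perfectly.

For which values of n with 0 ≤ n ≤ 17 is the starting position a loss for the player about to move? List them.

0, 1, 8, 9, 16, 17

Compute win/loss labels from the base case upward. A position with no move is L. Any other position is W if it can reach an L in one move, else L.
n=0: no move → L
n=1: no move → L
n=2: can move to 0, which is L ⇒ W
n=3: can move to 1, which is L ⇒ W
n=4: can move to 0, which is L ⇒ W
n=5: can move to 1, which is L ⇒ W
n=6: can move to 1, which is L ⇒ W
n=7: can move to 1, which is L ⇒ W
n=8: moves to 6(W), 4(W), 3(W), 2(W); every one is W ⇒ L
n=9: moves to 7(W), 5(W), 4(W), 3(W); every one is W ⇒ L
n=10: can move to 8, which is L ⇒ W
n=11: can move to 9, which is L ⇒ W
n=12: can move to 8, which is L ⇒ W
n=13: can move to 9, which is L ⇒ W
n=14: can move to 9, which is L ⇒ W
n=15: can move to 9, which is L ⇒ W
n=16: moves to 14(W), 12(W), 11(W), 10(W); every one is W ⇒ L
n=17: moves to 15(W), 13(W), 12(W), 11(W); every one is W ⇒ L
Reading off the rows marked L gives the requested list; there are 6 such values of n.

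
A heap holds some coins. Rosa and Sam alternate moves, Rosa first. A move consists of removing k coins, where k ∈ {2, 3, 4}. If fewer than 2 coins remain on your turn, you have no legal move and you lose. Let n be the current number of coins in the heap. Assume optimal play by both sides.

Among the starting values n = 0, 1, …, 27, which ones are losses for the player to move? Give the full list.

Compute win/loss labels from the base case upward. A position with no move is L. Any other position is W if it can reach an L in one move, else L.
n=0: no move → L
n=1: no move → L
n=2: →0(L), so W
n=3: →1(L), so W
n=4: →1(L), so W
n=5: →1(L), so W
n=6: →4(W), 3(W), 2(W) — all W, so L
n=7: →5(W), 4(W), 3(W) — all W, so L
n=8: →6(L), so W
n=9: →7(L), so W
n=10: →7(L), so W
n=11: →7(L), so W
n=12: →10(W), 9(W), 8(W) — all W, so L
n=13: →11(W), 10(W), 9(W) — all W, so L
n=14: →12(L), so W
n=15: →13(L), so W
n=16: →13(L), so W
n=17: →13(L), so W
n=18: →16(W), 15(W), 14(W) — all W, so L
n=19: →17(W), 16(W), 15(W) — all W, so L
n=20: →18(L), so W
n=21: →19(L), so W
n=22: →19(L), so W
n=23: →19(L), so W
n=24: →22(W), 21(W), 20(W) — all W, so L
n=25: →23(W), 22(W), 21(W) — all W, so L
n=26: →24(L), so W
n=27: →25(L), so W
Reading off the rows marked L gives the requested list; there are 10 such values of n.

0, 1, 6, 7, 12, 13, 18, 19, 24, 25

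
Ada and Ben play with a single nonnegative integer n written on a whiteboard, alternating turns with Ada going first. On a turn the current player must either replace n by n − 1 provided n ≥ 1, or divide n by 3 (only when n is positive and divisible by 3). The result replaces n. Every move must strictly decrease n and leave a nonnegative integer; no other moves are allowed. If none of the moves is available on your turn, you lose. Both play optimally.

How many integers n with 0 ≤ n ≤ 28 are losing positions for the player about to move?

14

Work bottom-up. With no move the player to move loses. Otherwise the position is W if at least one move leads to an L position for the opponent, and L if every move leads to a W.
n=0: no move → L
n=1: →0(L), so W
n=2: →1(W) only, which is W, so L
n=3: →2(L), so W
n=4: →3(W) only, which is W, so L
n=5: →4(L), so W
n=6: →2(L), so W
n=7: →6(W) only, which is W, so L
n=8: →7(L), so W
n=9: →3(W), 8(W) — all W, so L
n=10: →9(L), so W
n=11: →10(W) only, which is W, so L
n=12: →4(L), so W
n=13: →12(W) only, which is W, so L
n=14: →13(L), so W
n=15: →5(W), 14(W) — all W, so L
n=16: →15(L), so W
n=17: →16(W) only, which is W, so L
n=18: →17(L), so W
n=19: →18(W) only, which is W, so L
n=20: →19(L), so W
n=21: →7(L), so W
n=22: →21(W) only, which is W, so L
n=23: →22(L), so W
n=24: →8(W), 23(W) — all W, so L
n=25: →24(L), so W
n=26: →25(W) only, which is W, so L
n=27: →9(L), so W
n=28: →27(W) only, which is W, so L
L entries with 0 ≤ n ≤ 28: n = 0, 2, 4, 7, 9, 11, 13, 15, 17, 19, 22, 24, 26, 28; that makes 14.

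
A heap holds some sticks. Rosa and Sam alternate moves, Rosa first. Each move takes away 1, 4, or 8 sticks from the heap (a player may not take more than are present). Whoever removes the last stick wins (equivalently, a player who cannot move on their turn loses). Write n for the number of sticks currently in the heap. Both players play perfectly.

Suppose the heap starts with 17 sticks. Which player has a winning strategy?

Label each position W (a win for the player to move) or L (a loss). A position with no legal move is L; any other position is W exactly when some move reaches an L, and L when every move reaches a W.
n=0: no move → L
n=1: reaches L-position 0 → W
n=2: only reaches 1(W), which is W → L
n=3: reaches L-position 2 → W
n=4: reaches L-position 0 → W
n=5: only reaches 4(W), 1(W), all W → L
n=6: reaches L-position 5 → W
n=7: only reaches 6(W), 3(W), all W → L
n=8: reaches L-position 7 → W
n=9: reaches L-position 5 → W
n=10: reaches L-position 2 → W
n=11: reaches L-position 7 → W
n=12: only reaches 11(W), 8(W), 4(W), all W → L
n=13: reaches L-position 12 → W
n=14: only reaches 13(W), 10(W), 6(W), all W → L
n=15: reaches L-position 14 → W
n=16: reaches L-position 12 → W
n=17: only reaches 16(W), 13(W), 9(W), all W → L
The starting position 17 is L: whatever Rosa does, the opponent receives a W position.

Sam wins.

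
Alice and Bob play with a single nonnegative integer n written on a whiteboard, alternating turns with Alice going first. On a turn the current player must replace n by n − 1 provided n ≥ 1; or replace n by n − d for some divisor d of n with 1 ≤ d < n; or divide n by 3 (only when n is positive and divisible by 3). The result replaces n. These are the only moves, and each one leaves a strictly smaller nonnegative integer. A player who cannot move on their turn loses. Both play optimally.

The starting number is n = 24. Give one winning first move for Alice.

Move to 16.

Build the W/L table. Terminal = L. A non-terminal position is W if it has a move to some L; otherwise it is L.
n=0: no move → L
n=1: →0(L), so W
n=2: →1(W) only, which is W, so L
n=3: →2(L), so W
n=4: →2(L), so W
n=5: →4(W) only, which is W, so L
n=6: →2(L), so W
n=7: →6(W) only, which is W, so L
n=8: →7(L), so W
n=9: →3(W), 6(W), 8(W) — all W, so L
n=10: →5(L), so W
n=11: →10(W) only, which is W, so L
n=12: →9(L), so W
n=13: →12(W) only, which is W, so L
n=14: →7(L), so W
n=15: →5(L), so W
n=16: →8(W), 12(W), 14(W), 15(W) — all W, so L
n=17: →16(L), so W
n=18: →9(L), so W
n=19: →18(W) only, which is W, so L
n=20: →16(L), so W
n=21: →7(L), so W
n=22: →11(L), so W
n=23: →22(W) only, which is W, so L
n=24: →16(L), so W
From 24, the L positions reachable in one move are: 16, 23. Any move reaching one of these is winning.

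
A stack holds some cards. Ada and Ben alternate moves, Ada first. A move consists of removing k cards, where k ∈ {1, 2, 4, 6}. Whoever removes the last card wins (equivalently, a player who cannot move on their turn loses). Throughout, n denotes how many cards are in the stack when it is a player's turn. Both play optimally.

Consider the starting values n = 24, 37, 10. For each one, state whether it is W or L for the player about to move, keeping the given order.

Use the standard recursion: the mover loses at a terminal position; elsewhere, the mover wins exactly when some move hands the opponent an L position.
n=0: no move → L
n=1: reaches L-position 0 → W
n=2: reaches L-position 0 → W
n=3: only reaches 2(W), 1(W), all W → L
n=4: reaches L-position 3 → W
n=5: reaches L-position 3 → W
n=6: reaches L-position 0 → W
n=7: reaches L-position 3 → W
n=8: only reaches 7(W), 6(W), 4(W), 2(W), all W → L
n=9: reaches L-position 8 → W
n=10: reaches L-position 8 → W
n=11: only reaches 10(W), 9(W), 7(W), 5(W), all W → L
n=12: reaches L-position 11 → W
n=13: reaches L-position 11 → W
n=14: reaches L-position 8 → W
n=15: reaches L-position 11 → W
n=16: only reaches 15(W), 14(W), 12(W), 10(W), all W → L
n=17: reaches L-position 16 → W
n=18: reaches L-position 16 → W
n=19: only reaches 18(W), 17(W), 15(W), 13(W), all W → L
n=20: reaches L-position 19 → W
n=21: reaches L-position 19 → W
n=22: reaches L-position 16 → W
n=23: reaches L-position 19 → W
n=24: only reaches 23(W), 22(W), 20(W), 18(W), all W → L
n=25: reaches L-position 24 → W
n=26: reaches L-position 24 → W
n=27: only reaches 26(W), 25(W), 23(W), 21(W), all W → L
n=28: reaches L-position 27 → W
n=29: reaches L-position 27 → W
n=30: reaches L-position 24 → W
n=31: reaches L-position 27 → W
n=32: only reaches 31(W), 30(W), 28(W), 26(W), all W → L
n=33: reaches L-position 32 → W
n=34: reaches L-position 32 → W
n=35: only reaches 34(W), 33(W), 31(W), 29(W), all W → L
n=36: reaches L-position 35 → W
n=37: reaches L-position 35 → W

24: L, 37: W, 10: W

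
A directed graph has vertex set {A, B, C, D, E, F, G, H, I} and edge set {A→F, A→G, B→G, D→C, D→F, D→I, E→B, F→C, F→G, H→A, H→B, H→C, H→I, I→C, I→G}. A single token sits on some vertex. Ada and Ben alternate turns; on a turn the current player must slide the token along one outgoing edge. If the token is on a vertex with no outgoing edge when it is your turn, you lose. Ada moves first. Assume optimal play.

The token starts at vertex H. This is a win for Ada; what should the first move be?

Move to C.

Classify positions by backward induction: terminal positions (no move available) are L. From any other position, the mover wins iff some move reaches an L.
Every edge goes from a vertex to one that appears earlier in the order G, C, B, F, I, E, D, A, H, so processing vertices in that order labels each vertex after all of its successors.
G: no outgoing edge → L
C: no outgoing edge → L
B: reaches L-position G → W
F: reaches L-position C → W
I: reaches L-position C → W
E: only reaches B(W), which is W → L
D: reaches L-position C → W
A: reaches L-position G → W
H: reaches L-position C → W
From H, the L positions reachable in one move are: C.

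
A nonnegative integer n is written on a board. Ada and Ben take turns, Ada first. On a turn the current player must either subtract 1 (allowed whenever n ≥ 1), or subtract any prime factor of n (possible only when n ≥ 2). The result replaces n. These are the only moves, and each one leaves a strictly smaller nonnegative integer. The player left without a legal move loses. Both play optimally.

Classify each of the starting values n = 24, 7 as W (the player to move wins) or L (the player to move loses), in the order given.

Label each position W (a win for the player to move) or L (a loss). A position with no legal move is L; any other position is W exactly when some move reaches an L, and L when every move reaches a W.
n=0: no move → L
n=1: reaches L-position 0 → W
n=2: reaches L-position 0 → W
n=3: reaches L-position 0 → W
n=4: only reaches 2(W), 3(W), all W → L
n=5: reaches L-position 0 → W
n=6: reaches L-position 4 → W
n=7: reaches L-position 0 → W
n=8: only reaches 6(W), 7(W), all W → L
n=9: reaches L-position 8 → W
n=10: reaches L-position 8 → W
n=11: reaches L-position 0 → W
n=12: only reaches 9(W), 10(W), 11(W), all W → L
n=13: reaches L-position 0 → W
n=14: reaches L-position 12 → W
n=15: reaches L-position 12 → W
n=16: only reaches 14(W), 15(W), all W → L
n=17: reaches L-position 0 → W
n=18: reaches L-position 16 → W
n=19: reaches L-position 0 → W
n=20: only reaches 15(W), 18(W), 19(W), all W → L
n=21: reaches L-position 20 → W
n=22: reaches L-position 20 → W
n=23: reaches L-position 0 → W
n=24: only reaches 21(W), 22(W), 23(W), all W → L

24: L, 7: W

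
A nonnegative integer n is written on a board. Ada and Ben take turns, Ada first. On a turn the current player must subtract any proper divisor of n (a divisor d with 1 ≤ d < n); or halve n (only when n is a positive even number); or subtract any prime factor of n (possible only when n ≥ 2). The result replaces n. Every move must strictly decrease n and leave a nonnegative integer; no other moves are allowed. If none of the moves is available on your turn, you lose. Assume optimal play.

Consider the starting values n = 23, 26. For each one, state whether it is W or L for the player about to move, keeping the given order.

23: W, 26: L

Build the W/L table. Terminal = L. A non-terminal position is W if it has a move to some L; otherwise it is L.
n=0: no move → L
n=1: no move → L
n=2: reaches L-position 0 → W
n=3: reaches L-position 0 → W
n=4: only reaches 2(W), 3(W), all W → L
n=5: reaches L-position 0 → W
n=6: reaches L-position 4 → W
n=7: reaches L-position 0 → W
n=8: reaches L-position 4 → W
n=9: only reaches 6(W), 8(W), all W → L
n=10: reaches L-position 9 → W
n=11: reaches L-position 0 → W
n=12: reaches L-position 9 → W
n=13: reaches L-position 0 → W
n=14: only reaches 7(W), 12(W), 13(W), all W → L
n=15: reaches L-position 14 → W
n=16: reaches L-position 14 → W
n=17: reaches L-position 0 → W
n=18: reaches L-position 9 → W
n=19: reaches L-position 0 → W
n=20: only reaches 10(W), 15(W), 16(W), 18(W), 19(W), all W → L
n=21: reaches L-position 14 → W
n=22: reaches L-position 20 → W
n=23: reaches L-position 0 → W
n=24: reaches L-position 20 → W
n=25: reaches L-position 20 → W
n=26: only reaches 13(W), 24(W), 25(W), all W → L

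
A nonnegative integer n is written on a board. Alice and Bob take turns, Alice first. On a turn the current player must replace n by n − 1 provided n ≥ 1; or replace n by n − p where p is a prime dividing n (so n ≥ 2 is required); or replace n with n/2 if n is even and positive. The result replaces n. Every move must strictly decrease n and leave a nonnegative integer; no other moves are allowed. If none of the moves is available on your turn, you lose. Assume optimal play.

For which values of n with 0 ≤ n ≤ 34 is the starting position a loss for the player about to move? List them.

Build the W/L table. Terminal = L. A non-terminal position is W if it has a move to some L; otherwise it is L.
n=0: no move → L
n=1: W (go to 0, an L position)
n=2: W (go to 0, an L position)
n=3: W (go to 0, an L position)
n=4: L (options 2(W), 3(W) are all W)
n=5: W (go to 0, an L position)
n=6: W (go to 4, an L position)
n=7: W (go to 0, an L position)
n=8: W (go to 4, an L position)
n=9: L (options 6(W), 8(W) are all W)
n=10: W (go to 9, an L position)
n=11: W (go to 0, an L position)
n=12: W (go to 9, an L position)
n=13: W (go to 0, an L position)
n=14: L (options 7(W), 12(W), 13(W) are all W)
n=15: W (go to 14, an L position)
n=16: W (go to 14, an L position)
n=17: W (go to 0, an L position)
n=18: W (go to 9, an L position)
n=19: W (go to 0, an L position)
n=20: L (options 10(W), 15(W), 18(W), 19(W) are all W)
n=21: W (go to 14, an L position)
n=22: W (go to 20, an L position)
n=23: W (go to 0, an L position)
n=24: L (options 12(W), 21(W), 22(W), 23(W) are all W)
n=25: W (go to 20, an L position)
n=26: W (go to 24, an L position)
n=27: W (go to 24, an L position)
n=28: W (go to 14, an L position)
n=29: W (go to 0, an L position)
n=30: L (options 15(W), 25(W), 27(W), 28(W), 29(W) are all W)
n=31: W (go to 0, an L position)
n=32: W (go to 30, an L position)
n=33: W (go to 30, an L position)
n=34: L (options 17(W), 32(W), 33(W) are all W)
The losing starting values of n are exactly the entries labelled L in this table (8 of them).

0, 4, 9, 14, 20, 24, 30, 34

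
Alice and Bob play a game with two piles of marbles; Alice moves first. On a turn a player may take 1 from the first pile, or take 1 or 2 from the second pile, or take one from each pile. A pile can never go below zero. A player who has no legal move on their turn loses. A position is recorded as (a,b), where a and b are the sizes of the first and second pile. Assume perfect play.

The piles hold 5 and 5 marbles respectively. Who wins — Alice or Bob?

Positions with no move are L. A position that does have a move is losing for the player to move precisely when every available move leads to a winning position for the opponent. Fill in the labels:
No move ever increases a pile, so every position that can arise here has a ≤ 5 and b ≤ 5; it is enough to label the cells with 0 ≤ a ≤ 5 and 0 ≤ b ≤ 5.
Every move lowers a or b (never raises either), so fill the grid row by row in increasing a, and left to right within a row: each cell's successors are then already labelled.
      b=0  b=1  b=2  b=3  b=4  b=5
a=0:    L    W    W    L    W    W
a=1:    W    W    L    W    W    L
a=2:    L    W    W    W    L    W
a=3:    W    W    L    W    W    W
a=4:    L    W    W    W    L    W
a=5:    W    W    L    W    W    W
Cells with no legal move (terminal, hence L): (0,0).
The remaining L cells, each justified by listing all of its moves:
(0,3): L (options (0,2)(W), (0,1)(W) are all W)
(1,2): L (options (0,2)(W), (1,1)(W), (1,0)(W), (0,1)(W) are all W)
(1,5): L (options (0,5)(W), (1,4)(W), (1,3)(W), (0,4)(W) are all W)
(2,0): L (sole option (1,0)(W) is W)
(2,4): L (options (1,4)(W), (2,3)(W), (2,2)(W), (1,3)(W) are all W)
(3,2): L (options (2,2)(W), (3,1)(W), (3,0)(W), (2,1)(W) are all W)
(4,0): L (sole option (3,0)(W) is W)
(4,4): L (options (3,4)(W), (4,3)(W), (4,2)(W), (3,3)(W) are all W)
(5,2): L (options (4,2)(W), (5,1)(W), (5,0)(W), (4,1)(W) are all W)
Every other cell has at least one move into one of the L cells above, so it is W.
The starting position (5,5) is W: Alice should move to (4,4), handing over an L position.

Alice wins.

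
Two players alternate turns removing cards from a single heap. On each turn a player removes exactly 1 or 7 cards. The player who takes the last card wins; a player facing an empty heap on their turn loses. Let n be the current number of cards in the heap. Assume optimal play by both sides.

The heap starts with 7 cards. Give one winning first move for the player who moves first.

Classify positions by backward induction: terminal positions (no move available) are L. From any other position, the mover wins iff some move reaches an L.
n=0: no move → L
n=1: reaches L-position 0 → W
n=2: only reaches 1(W), which is W → L
n=3: reaches L-position 2 → W
n=4: only reaches 3(W), which is W → L
n=5: reaches L-position 4 → W
n=6: only reaches 5(W), which is W → L
n=7: reaches L-position 6 → W
From 7, the L positions reachable in one move are: 6, 0. Any move reaching one of these is winning.

Remove 1, leaving 6.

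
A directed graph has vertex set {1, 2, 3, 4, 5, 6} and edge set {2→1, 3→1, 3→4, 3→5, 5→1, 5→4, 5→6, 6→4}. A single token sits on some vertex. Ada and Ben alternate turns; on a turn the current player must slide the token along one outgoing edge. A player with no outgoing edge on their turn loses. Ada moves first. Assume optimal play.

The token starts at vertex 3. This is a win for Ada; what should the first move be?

Compute win/loss labels from the base case upward. A position with no move is L. Any other position is W if it can reach an L in one move, else L.
Every edge goes from a vertex to one that appears earlier in the order 1, 4, 6, 5, 3, 2, so processing vertices in that order labels each vertex after all of its successors.
1: no outgoing edge → L
4: no outgoing edge → L
6: W (go to 4, an L position)
5: W (go to 4, an L position)
3: W (go to 4, an L position)
2: W (go to 1, an L position)
From 3, the L positions reachable in one move are: 4, 1. Any move reaching one of these is winning.

Move to 4.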